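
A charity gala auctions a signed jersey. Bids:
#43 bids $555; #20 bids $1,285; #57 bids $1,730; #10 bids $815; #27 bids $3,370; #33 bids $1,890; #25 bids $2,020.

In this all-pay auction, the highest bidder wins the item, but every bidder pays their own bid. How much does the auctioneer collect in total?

All-pay auction: the highest bidder wins the item, but every bidder pays their own bid.
Sorting bids: 3,370 (#27) > 2,020 (#25) > 1,890 (#33) > 1,730 (#57) > 1,285 (#20) > 815 (#10) > …
Every bidder forfeits their bid regardless of winning.
Revenue = 555 + 1,285 + 1,730 + 815 + 3,370 + 1,890 + 2,020 = $11,665.

Total revenue: $11,665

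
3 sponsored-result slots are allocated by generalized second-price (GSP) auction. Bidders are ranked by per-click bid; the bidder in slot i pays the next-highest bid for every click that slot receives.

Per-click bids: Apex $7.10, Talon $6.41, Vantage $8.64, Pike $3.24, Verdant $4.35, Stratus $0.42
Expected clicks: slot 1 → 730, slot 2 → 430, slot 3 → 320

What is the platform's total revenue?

Ranked by bid: $8.64 (Vantage) > $7.10 (Apex) > $6.41 (Talon) > $4.35 (Verdant) > …
Slot 1: Vantage pays $7.10 × 730 = $5183.00
Slot 2: Apex pays $6.41 × 430 = $2756.30
Slot 3: Talon pays $4.35 × 320 = $1392.00
Total = $9331.30

Total revenue: $9331.30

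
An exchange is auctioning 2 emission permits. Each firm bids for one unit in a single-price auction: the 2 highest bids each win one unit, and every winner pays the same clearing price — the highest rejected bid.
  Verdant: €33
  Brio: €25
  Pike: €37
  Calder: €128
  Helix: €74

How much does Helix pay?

Helix pays €37

Ordering the bids: 128 (Calder), 74 (Helix), 37 (Pike), 33 (Verdant), …
Top 2: Calder, Helix.
Clearing price = highest rejected bid = €37.
Helix wins → pays €37.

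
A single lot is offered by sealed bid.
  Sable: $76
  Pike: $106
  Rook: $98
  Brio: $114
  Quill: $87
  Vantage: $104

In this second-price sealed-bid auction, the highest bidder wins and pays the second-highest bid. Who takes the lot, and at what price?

Sorting bids: 114 (Brio) > 106 (Pike) > 104 (Vantage) > 98 (Rook) > 87 (Quill) > 76 (Sable)
Second-price: Brio pays Pike's bid of $106.

Brio pays $106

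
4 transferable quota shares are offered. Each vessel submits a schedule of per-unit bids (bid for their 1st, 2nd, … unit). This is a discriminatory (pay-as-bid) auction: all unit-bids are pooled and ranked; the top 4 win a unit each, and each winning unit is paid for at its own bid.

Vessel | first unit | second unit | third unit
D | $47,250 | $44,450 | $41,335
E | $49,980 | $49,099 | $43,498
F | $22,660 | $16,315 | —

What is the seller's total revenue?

All unit-bids, highest first — top 4: 49,980 (E-1), 49,099 (E-2), 47,250 (D-1), 44,450 (D-2)
Next rejected bid: $43,498 (not a price — pay-as-bid).
Each winning unit pays its own bid.
Revenue = 49,980 + 49,099 + 47,250 + 44,450 = $190,779.

Total revenue: $190,779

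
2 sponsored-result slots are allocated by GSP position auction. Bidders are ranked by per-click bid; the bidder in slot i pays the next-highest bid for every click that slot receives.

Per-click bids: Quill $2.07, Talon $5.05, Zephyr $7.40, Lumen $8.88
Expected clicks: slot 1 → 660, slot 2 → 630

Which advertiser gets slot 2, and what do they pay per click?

Per-click bids in order: $8.88 (Lumen) > $7.40 (Zephyr) > $5.05 (Talon) > …
Slot 2 goes to the second-ranked bidder, Zephyr, who pays the next bid down: $5.05/click.

Zephyr; $5.05 per click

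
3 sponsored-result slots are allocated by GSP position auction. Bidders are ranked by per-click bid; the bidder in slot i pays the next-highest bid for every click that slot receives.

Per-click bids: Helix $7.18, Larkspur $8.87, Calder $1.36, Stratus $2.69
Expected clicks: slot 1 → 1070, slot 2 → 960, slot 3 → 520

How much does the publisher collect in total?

Per-click bids in order: $8.87 (Larkspur) > $7.18 (Helix) > $2.69 (Stratus) > $1.36 (Calder)
Slot 1: Larkspur pays $7.18 × 1070 = $7682.60
Slot 2: Helix pays $2.69 × 960 = $2582.40
Slot 3: Stratus pays $1.36 × 520 = $707.20
Total = $10972.20

Total revenue: $10972.20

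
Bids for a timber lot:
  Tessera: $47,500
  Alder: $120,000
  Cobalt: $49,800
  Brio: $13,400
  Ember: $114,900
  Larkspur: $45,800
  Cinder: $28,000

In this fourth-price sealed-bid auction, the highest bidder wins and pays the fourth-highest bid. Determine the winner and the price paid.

Alder pays $47,500

Rule: the highest bidder wins and pays the fourth-highest bid.
Sorting bids: 120,000 (Alder) > 114,900 (Ember) > 49,800 (Cobalt) > 47,500 (Tessera) > 45,800 (Larkspur) > 28,000 (Cinder) > …
Alder is highest; pays the fourth-highest bid, $47,500.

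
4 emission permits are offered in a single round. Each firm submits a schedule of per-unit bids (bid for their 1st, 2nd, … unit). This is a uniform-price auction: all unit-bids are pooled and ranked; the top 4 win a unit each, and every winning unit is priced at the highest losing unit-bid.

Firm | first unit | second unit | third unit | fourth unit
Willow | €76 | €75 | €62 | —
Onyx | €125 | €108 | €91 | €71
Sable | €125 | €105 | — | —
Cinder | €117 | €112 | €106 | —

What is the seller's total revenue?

Pooled unit-bids ranked (top 4): 125 (Onyx-1), 125 (Sable-1), 117 (Cinder-1), 112 (Cinder-2)
First bid not allocated: €108.
Allocation: Cinder 2, Onyx 1, Sable 1. Every unit priced at €108.
Revenue = 4 × 108 = €432.

Total revenue: €432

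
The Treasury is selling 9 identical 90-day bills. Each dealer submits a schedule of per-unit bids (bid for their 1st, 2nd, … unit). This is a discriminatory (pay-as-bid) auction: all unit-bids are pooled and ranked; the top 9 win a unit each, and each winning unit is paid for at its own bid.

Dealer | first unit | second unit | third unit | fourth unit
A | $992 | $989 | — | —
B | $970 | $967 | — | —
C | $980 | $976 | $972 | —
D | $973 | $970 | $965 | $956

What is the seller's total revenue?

Pooled unit-bids ranked (top 9): 992 (A-1), 989 (A-2), 980 (C-1), 976 (C-2), 973 (D-1), 972 (C-3), 970 (B-1), 970 (D-2), 967 (B-2)
Next rejected bid: $965 (not a price — pay-as-bid).
Each winning unit pays its own bid.
Revenue = 992 + 989 + 980 + 976 + 973 + 972 + 970 + 970 + 967 = $8,789.

Total revenue: $8,789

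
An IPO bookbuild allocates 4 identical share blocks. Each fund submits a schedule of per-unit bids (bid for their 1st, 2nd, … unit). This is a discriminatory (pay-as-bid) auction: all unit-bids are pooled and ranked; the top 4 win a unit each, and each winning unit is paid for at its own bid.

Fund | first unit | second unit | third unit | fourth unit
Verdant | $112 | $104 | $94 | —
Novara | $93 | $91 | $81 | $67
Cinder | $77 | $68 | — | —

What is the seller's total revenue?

Total revenue: $403

All unit-bids, highest first — top 4: 112 (Verdant-1), 104 (Verdant-2), 94 (Verdant-3), 93 (Novara-1)
Next rejected bid: $91 (not a price — pay-as-bid).
Each winning unit pays its own bid.
Revenue = 112 + 104 + 94 + 93 = $403.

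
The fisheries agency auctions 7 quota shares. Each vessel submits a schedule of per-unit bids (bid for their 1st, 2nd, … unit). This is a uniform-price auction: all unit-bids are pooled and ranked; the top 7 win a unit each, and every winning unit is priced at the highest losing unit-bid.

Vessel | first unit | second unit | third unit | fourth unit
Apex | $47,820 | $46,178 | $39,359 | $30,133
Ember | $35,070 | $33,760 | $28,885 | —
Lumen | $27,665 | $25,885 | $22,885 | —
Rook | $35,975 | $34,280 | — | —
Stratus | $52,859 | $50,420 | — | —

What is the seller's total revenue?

Pooled unit-bids ranked (top 7): 52,859 (Stratus-1), 50,420 (Stratus-2), 47,820 (Apex-1), 46,178 (Apex-2), 39,359 (Apex-3), 35,975 (Rook-1), 35,070 (Ember-1)
First bid not allocated: $34,280.
Allocation: Apex 3, Ember 1, Rook 1, Stratus 2. Every unit priced at $34,280.
Revenue = 7 × 34,280 = $239,960.

Total revenue: $239,960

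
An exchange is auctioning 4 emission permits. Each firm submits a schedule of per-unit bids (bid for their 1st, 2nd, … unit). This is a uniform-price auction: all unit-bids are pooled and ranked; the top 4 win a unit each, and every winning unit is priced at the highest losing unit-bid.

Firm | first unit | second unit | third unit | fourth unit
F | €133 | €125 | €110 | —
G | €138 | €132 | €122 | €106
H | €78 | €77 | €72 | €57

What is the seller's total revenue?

All unit-bids, highest first — top 4: 138 (G-1), 133 (F-1), 132 (G-2), 125 (F-2)
The (k+1)-th unit-bid is €122.
Allocation: F 2, G 2. Every unit priced at €122.
Revenue = 4 × 122 = €488.

Total revenue: €488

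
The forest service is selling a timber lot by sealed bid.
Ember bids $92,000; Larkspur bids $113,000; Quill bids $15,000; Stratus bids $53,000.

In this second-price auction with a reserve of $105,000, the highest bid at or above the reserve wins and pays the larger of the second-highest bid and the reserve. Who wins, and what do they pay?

Larkspur pays $105,000

Bids in order: 113,000 (Larkspur) > 92,000 (Ember) > 53,000 (Stratus) > 15,000 (Quill)
Highest eligible bid: Larkspur at $113,000.
max(second-highest $92,000, reserve $105,000) = $105,000.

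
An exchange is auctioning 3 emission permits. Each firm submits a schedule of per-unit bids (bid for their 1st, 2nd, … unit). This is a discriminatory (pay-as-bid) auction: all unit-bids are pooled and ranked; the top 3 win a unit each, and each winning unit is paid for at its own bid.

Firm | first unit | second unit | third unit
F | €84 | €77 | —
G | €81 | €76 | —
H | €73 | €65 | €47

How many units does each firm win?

Merging the schedules and taking the best 3: 84 (F-1), 81 (G-1), 77 (F-2)
Next rejected bid: €76 (not a price — pay-as-bid).
Allocation: F 2, G 1.

F 2, G 1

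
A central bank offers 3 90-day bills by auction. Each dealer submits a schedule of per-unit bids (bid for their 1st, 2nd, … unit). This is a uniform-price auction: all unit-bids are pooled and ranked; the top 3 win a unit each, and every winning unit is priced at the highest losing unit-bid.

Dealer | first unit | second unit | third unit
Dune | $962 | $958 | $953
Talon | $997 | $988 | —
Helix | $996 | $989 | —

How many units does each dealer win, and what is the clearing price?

Helix 2, Talon 1; clearing price $988

Pooled unit-bids ranked (top 3): 997 (Talon-1), 996 (Helix-1), 989 (Helix-2)
First bid not allocated: $988.
Allocation: Helix 2, Talon 1.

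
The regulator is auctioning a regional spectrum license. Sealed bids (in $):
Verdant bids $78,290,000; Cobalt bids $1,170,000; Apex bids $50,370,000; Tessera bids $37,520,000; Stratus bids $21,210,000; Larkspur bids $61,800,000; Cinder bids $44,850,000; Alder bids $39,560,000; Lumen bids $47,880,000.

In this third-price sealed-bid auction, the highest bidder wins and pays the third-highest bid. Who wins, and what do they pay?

Third-price sealed-bid auction: the highest bidder wins and pays the third-highest bid.
Bids ranked: 78,290,000 (Verdant) > 61,800,000 (Larkspur) > 50,370,000 (Apex) > 47,880,000 (Lumen) > 44,850,000 (Cinder) > 39,560,000 (Alder) > …
Verdant wins; payment is bid #3 in the ranking = $50,370,000.

Verdant pays $50,370,000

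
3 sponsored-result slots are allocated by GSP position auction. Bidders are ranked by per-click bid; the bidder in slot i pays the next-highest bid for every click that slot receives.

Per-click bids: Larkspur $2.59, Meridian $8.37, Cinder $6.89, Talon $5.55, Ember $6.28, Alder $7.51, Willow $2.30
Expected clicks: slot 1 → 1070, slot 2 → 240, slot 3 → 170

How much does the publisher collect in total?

Total revenue: $10756.90

Sorting advertisers: $8.37 (Meridian) > $7.51 (Alder) > $6.89 (Cinder) > $6.28 (Ember) > …
Slot 1: Meridian pays $7.51 × 1070 = $8035.70
Slot 2: Alder pays $6.89 × 240 = $1653.60
Slot 3: Cinder pays $6.28 × 170 = $1067.60
Total = $10756.90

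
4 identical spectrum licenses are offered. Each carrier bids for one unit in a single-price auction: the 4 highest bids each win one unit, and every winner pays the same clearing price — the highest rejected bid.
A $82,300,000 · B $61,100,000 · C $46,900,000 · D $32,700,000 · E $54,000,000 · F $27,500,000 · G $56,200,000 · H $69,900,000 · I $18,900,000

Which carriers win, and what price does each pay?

A, H, B, G; each pays $54,000,000

Bids ranked high→low: 82,300,000 (A), 69,900,000 (H), 61,100,000 (B), 56,200,000 (G), 54,000,000 (E), 46,900,000 (C), …
Top 4: A, H, B, G.
Clearing price = highest rejected bid = $54,000,000.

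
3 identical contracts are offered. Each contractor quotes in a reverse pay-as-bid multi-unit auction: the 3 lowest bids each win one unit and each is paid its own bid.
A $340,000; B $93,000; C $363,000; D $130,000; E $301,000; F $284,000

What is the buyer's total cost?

Total cost: $507,000

Sorting: 93,000 (B), 130,000 (D), 284,000 (F), 301,000 (E), 340,000 (A), …
Lowest 3: B, D, F.
Total cost = 93,000 + 130,000 + 284,000 = $507,000.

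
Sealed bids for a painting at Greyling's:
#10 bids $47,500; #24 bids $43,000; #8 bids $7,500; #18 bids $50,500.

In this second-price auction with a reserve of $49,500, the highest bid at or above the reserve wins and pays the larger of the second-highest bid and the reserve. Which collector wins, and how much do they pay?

Rule: the highest bid at or above the reserve wins and pays the larger of the second-highest bid and the reserve.
Bids in order: 50,500 (#18) > 47,500 (#10) > 43,000 (#24) > 7,500 (#8)
Highest eligible bid: #18 at $50,500.
max(second-highest $47,500, reserve $49,500) = $49,500.

#18 pays $49,500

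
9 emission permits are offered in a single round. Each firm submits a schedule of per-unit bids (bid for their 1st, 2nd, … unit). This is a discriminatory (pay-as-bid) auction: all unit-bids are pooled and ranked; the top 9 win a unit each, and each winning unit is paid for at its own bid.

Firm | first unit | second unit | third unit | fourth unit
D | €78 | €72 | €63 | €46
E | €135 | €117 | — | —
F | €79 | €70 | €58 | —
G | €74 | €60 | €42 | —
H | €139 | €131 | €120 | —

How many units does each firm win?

D 2, E 2, F 1, G 1, H 3

Pooled unit-bids ranked (top 9): 139 (H-1), 135 (E-1), 131 (H-2), 120 (H-3), 117 (E-2), 79 (F-1), 78 (D-1), 74 (G-1), 72 (D-2)
Next rejected bid: €70 (not a price — pay-as-bid).
Allocation: D 2, E 2, F 1, G 1, H 3.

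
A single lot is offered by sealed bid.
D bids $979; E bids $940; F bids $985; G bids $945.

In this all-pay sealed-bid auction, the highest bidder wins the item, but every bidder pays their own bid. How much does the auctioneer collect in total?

Bids in order: 985 (F) > 979 (D) > 945 (G) > 940 (E)
Every bidder forfeits their bid regardless of winning.
Revenue = 979 + 940 + 985 + 945 = $3,849.

Total revenue: $3,849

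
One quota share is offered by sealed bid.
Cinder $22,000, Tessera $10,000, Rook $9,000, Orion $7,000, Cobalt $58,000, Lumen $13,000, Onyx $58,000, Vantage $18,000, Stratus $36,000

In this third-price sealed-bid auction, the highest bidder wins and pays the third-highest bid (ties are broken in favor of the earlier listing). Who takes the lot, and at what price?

Rule: the highest bidder wins and pays the third-highest bid.
Bids in order: 58,000 (Cobalt) > 58,000 (Onyx) > 36,000 (Stratus) > 22,000 (Cinder) > 18,000 (Vantage) > 13,000 (Lumen) > …
Tie at $58,000 → Cobalt wins by tie-break.
Cobalt is highest; pays the third-highest bid, $36,000.

Cobalt pays $36,000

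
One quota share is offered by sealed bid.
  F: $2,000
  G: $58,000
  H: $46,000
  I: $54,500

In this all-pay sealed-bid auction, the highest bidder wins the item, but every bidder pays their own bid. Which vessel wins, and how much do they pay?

Bids ranked: 58,000 (G) > 54,500 (I) > 46,000 (H) > 2,000 (F)
G is highest and takes the item; every bidder forfeits their bid.

G pays $58,000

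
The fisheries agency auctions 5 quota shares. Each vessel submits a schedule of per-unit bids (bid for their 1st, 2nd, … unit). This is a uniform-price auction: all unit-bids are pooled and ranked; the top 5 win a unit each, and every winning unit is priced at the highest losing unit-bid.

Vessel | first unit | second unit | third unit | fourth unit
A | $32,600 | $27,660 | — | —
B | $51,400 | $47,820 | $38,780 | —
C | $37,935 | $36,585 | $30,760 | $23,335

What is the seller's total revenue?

Total revenue: $163,000

Pooled unit-bids ranked (top 5): 51,400 (B-1), 47,820 (B-2), 38,780 (B-3), 37,935 (C-1), 36,585 (C-2)
First bid not allocated: $32,600.
Allocation: B 3, C 2. Every unit priced at $32,600.
Revenue = 5 × 32,600 = $163,000.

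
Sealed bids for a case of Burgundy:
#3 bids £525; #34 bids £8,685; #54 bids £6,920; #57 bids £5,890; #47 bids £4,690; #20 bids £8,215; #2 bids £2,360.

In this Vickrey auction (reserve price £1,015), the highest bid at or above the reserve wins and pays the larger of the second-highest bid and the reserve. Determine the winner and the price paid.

#34 pays £8,215

Bids in order: 8,685 (#34) > 8,215 (#20) > 6,920 (#54) > 5,890 (#57) > 4,690 (#47) > 2,360 (#2) > …
#34 has the top bid at or above the reserve (£8,685).
max(second-highest £8,215, reserve £1,015) = £8,215; the reserve does not bind.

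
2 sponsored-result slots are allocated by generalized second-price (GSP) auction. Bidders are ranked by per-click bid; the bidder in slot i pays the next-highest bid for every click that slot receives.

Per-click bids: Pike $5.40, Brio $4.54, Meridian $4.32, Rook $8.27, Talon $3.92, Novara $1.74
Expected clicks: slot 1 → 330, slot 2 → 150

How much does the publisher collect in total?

Total revenue: $2463.00

Sorting advertisers: $8.27 (Rook) > $5.40 (Pike) > $4.54 (Brio) > …
Slot 1: Rook pays $5.40 × 330 = $1782.00
Slot 2: Pike pays $4.54 × 150 = $681.00
Total = $2463.00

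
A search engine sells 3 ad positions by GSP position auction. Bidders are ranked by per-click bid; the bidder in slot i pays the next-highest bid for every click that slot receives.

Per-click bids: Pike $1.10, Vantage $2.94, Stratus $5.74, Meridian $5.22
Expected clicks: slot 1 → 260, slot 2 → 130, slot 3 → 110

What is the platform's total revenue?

Total revenue: $1860.40

Sorting advertisers: $5.74 (Stratus) > $5.22 (Meridian) > $2.94 (Vantage) > $1.10 (Pike)
Slot 1: Stratus pays $5.22 × 260 = $1357.20
Slot 2: Meridian pays $2.94 × 130 = $382.20
Slot 3: Vantage pays $1.10 × 110 = $121.00
Total = $1860.40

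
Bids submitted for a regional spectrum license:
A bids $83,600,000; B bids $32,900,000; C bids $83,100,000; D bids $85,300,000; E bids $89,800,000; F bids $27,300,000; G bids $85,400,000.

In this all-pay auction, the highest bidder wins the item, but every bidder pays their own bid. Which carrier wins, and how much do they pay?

E pays $89,800,000

Sorting bids: 89,800,000 (E) > 85,400,000 (G) > 85,300,000 (D) > 83,600,000 (A) > 83,100,000 (C) > 32,900,000 (B) > …
E wins with the top bid; all bids are sunk regardless.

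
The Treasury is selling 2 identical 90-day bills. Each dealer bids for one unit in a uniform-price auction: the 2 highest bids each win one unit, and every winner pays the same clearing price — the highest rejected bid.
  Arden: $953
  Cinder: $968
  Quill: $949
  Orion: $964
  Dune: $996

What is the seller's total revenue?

Sorting: 996 (Dune), 968 (Cinder), 964 (Orion), 953 (Arden), …
The 2 highest are Dune, Cinder.
First losing bid is Orion's $964, which sets the uniform price.
Total revenue = 2 × $964 = $1,928.

Total revenue: $1,928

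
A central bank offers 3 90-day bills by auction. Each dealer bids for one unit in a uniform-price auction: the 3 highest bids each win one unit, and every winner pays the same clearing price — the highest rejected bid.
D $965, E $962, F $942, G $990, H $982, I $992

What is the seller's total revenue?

Ordering the bids: 992 (I), 990 (G), 982 (H), 965 (D), 962 (E), …
The 3 highest are I, G, H.
First losing bid is D's $965, which sets the uniform price.
Total revenue = 3 × $965 = $2,895.

Total revenue: $2,895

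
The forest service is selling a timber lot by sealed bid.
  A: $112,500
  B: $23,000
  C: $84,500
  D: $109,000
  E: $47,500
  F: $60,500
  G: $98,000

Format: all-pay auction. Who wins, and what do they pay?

A pays $112,500

Bids ranked: 112,500 (A) > 109,000 (D) > 98,000 (G) > 84,500 (C) > 60,500 (F) > 47,500 (E) > …
A is highest and takes the item; every bidder forfeits their bid.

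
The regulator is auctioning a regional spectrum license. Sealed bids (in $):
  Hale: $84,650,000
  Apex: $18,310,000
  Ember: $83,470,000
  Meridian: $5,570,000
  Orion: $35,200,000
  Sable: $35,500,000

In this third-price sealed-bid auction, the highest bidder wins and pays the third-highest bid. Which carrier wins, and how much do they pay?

Hale pays $35,500,000

Third-price sealed-bid auction: the highest bidder wins and pays the third-highest bid.
Bids in order: 84,650,000 (Hale) > 83,470,000 (Ember) > 35,500,000 (Sable) > 35,200,000 (Orion) > 18,310,000 (Apex) > 5,570,000 (Meridian)
Hale wins; payment is bid #3 in the ranking = $35,500,000.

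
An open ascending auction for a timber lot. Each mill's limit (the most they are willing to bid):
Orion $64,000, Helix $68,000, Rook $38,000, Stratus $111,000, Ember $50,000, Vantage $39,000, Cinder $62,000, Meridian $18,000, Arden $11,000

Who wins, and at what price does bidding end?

Stratus wins at $68,000

Rule: the price rises until one bidder remains; the winner pays the price at which the last rival dropped out.
Limits in order: 111,000 (Stratus) > 68,000 (Helix) > 64,000 (Orion) > 62,000 (Cinder) > 50,000 (Ember) > 39,000 (Vantage) > …
Bidding ends when Helix exits at $68,000; Stratus takes it.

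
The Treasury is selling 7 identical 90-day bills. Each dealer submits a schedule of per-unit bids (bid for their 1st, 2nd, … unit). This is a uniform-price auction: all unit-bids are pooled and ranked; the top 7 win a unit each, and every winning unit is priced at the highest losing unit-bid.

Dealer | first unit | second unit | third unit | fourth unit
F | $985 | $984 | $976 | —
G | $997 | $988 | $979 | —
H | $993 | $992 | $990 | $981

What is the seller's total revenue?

Pooled unit-bids ranked (top 7): 997 (G-1), 993 (H-1), 992 (H-2), 990 (H-3), 988 (G-2), 985 (F-1), 984 (F-2)
The (k+1)-th unit-bid is $981.
Allocation: F 2, G 2, H 3. Every unit priced at $981.
Revenue = 7 × 981 = $6,867.

Total revenue: $6,867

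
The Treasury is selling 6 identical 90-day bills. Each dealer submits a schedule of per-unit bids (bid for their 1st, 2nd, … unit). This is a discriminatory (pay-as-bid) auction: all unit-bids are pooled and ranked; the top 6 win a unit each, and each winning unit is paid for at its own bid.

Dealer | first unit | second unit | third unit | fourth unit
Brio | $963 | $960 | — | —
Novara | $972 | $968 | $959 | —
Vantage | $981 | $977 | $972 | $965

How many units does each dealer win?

Merging the schedules and taking the best 6: 981 (Vantage-1), 977 (Vantage-2), 972 (Novara-1), 972 (Vantage-3), 968 (Novara-2), 965 (Vantage-4)
Next rejected bid: $963 (not a price — pay-as-bid).
Allocation: Novara 2, Vantage 4.

Novara 2, Vantage 4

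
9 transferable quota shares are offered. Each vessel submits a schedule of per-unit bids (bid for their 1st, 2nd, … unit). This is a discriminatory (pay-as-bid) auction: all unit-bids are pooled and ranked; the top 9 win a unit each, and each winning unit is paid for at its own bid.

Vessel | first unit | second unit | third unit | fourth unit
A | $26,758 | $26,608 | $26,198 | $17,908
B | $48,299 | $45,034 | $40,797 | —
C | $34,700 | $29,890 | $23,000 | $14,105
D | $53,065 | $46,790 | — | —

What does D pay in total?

Pooled unit-bids ranked (top 9): 53,065 (D-1), 48,299 (B-1), 46,790 (D-2), 45,034 (B-2), 40,797 (B-3), 34,700 (C-1), 29,890 (C-2), 26,758 (A-1), 26,608 (A-2)
Next rejected bid: $26,198 (not a price — pay-as-bid).
D's winning unit-bids: 53,065 + 46,790 = $99,855.

D pays $99,855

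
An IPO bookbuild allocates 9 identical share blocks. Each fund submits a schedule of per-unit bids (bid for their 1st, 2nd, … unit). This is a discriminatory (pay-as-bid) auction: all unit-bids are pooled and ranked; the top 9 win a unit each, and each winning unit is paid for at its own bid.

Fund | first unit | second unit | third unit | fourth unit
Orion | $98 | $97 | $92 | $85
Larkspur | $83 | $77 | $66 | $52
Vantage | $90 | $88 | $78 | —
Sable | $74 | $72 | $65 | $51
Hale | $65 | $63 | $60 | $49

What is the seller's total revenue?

Merging the schedules and taking the best 9: 98 (Orion-1), 97 (Orion-2), 92 (Orion-3), 90 (Vantage-1), 88 (Vantage-2), 85 (Orion-4), 83 (Larkspur-1), 78 (Vantage-3), 77 (Larkspur-2)
Next rejected bid: $74 (not a price — pay-as-bid).
Each winning unit pays its own bid.
Revenue = 98 + 97 + 92 + 90 + 88 + 85 + 83 + 78 + 77 = $788.

Total revenue: $788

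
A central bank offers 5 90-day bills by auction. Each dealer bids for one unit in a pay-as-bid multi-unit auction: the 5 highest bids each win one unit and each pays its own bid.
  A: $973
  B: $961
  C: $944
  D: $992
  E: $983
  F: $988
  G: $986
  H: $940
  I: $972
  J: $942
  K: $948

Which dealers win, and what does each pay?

D $992, F $988, G $986, E $983, A $973

Sorting: 992 (D), 988 (F), 986 (G), 983 (E), 973 (A), 972 (I), 961 (B), …
Top 5: D, F, G, E, A.
Each winner pays its own bid: D $992, F $988, G $986, E $983, A $973.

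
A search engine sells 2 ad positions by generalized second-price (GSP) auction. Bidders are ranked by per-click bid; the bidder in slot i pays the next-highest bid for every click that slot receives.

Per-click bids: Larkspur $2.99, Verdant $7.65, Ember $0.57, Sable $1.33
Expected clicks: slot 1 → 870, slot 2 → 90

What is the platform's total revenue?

Total revenue: $2721.00

Per-click bids in order: $7.65 (Verdant) > $2.99 (Larkspur) > $1.33 (Sable) > …
Slot 1: Verdant pays $2.99 × 870 = $2601.30
Slot 2: Larkspur pays $1.33 × 90 = $119.70
Total = $2721.00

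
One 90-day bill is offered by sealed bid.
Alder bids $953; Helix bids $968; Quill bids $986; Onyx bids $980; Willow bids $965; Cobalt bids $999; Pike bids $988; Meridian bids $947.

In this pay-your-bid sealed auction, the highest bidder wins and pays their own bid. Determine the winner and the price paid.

Cobalt pays $999

Sorting bids: 999 (Cobalt) > 988 (Pike) > 986 (Quill) > 980 (Onyx) > 968 (Helix) > 965 (Willow) > …
Cobalt is highest → pays own bid, $999.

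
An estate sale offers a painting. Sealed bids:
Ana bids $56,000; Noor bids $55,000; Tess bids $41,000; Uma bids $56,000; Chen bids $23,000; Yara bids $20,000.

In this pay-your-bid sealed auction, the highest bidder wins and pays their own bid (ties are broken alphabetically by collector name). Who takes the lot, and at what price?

Ana pays $56,000

Pay-your-bid sealed auction: the highest bidder wins and pays their own bid.
Sorting bids: 56,000 (Ana) > 56,000 (Uma) > 55,000 (Noor) > 41,000 (Tess) > 23,000 (Chen) > 20,000 (Yara)
Ana and Uma tie at $56,000; tie-break gives it to Ana.
First-price: Ana pays what they bid, $56,000.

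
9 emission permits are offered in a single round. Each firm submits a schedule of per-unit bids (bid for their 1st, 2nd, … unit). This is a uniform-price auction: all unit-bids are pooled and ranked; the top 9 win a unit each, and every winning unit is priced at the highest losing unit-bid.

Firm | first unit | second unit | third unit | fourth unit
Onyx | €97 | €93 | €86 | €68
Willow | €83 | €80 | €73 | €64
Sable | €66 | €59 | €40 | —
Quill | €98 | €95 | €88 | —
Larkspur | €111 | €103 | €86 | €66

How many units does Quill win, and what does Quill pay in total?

Merging the schedules and taking the best 9: 111 (Larkspur-1), 103 (Larkspur-2), 98 (Quill-1), 97 (Onyx-1), 95 (Quill-2), 93 (Onyx-2), 88 (Quill-3), 86 (Onyx-3), 86 (Larkspur-3)
First bid not allocated: €83.
Quill wins 3 unit(s) at €83 each.

Quill: 3 units, pays €249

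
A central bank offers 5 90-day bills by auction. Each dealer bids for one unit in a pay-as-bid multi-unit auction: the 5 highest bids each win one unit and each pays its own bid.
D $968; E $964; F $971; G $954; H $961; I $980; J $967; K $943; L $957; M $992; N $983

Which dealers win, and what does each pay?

M $992, N $983, I $980, F $971, D $968

Bids ranked high→low: 992 (M), 983 (N), 980 (I), 971 (F), 968 (D), 967 (J), 964 (E), …
Winners (5 units): M, N, I, F, D.
Each winner pays its own bid: M $992, N $983, I $980, F $971, D $968.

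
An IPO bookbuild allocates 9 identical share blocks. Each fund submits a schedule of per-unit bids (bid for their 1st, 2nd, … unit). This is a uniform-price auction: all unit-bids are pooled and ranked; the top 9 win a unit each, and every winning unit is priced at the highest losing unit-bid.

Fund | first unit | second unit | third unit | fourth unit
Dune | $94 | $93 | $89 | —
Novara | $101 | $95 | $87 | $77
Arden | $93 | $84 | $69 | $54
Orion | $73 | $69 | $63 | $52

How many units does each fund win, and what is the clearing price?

Pooled unit-bids ranked (top 9): 101 (Novara-1), 95 (Novara-2), 94 (Dune-1), 93 (Dune-2), 93 (Arden-1), 89 (Dune-3), 87 (Novara-3), 84 (Arden-2), 77 (Novara-4)
First bid not allocated: $73.
Allocation: Arden 2, Dune 3, Novara 4.

Arden 2, Dune 3, Novara 4; clearing price $73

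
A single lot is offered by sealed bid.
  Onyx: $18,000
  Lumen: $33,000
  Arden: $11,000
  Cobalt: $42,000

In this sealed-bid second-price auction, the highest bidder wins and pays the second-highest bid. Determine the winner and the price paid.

Cobalt pays $33,000

Bids in order: 42,000 (Cobalt) > 33,000 (Lumen) > 18,000 (Onyx) > 11,000 (Arden)
Second-price: Cobalt pays Lumen's bid of $33,000.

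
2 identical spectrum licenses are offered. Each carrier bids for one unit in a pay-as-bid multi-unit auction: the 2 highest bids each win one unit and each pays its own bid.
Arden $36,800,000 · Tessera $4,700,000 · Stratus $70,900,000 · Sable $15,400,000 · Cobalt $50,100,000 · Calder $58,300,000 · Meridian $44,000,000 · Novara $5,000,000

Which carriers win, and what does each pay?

Stratus $70,900,000, Calder $58,300,000

Bids ranked high→low: 70,900,000 (Stratus), 58,300,000 (Calder), 50,100,000 (Cobalt), 44,000,000 (Meridian), …
The 2 highest are Stratus, Calder.
Each winner pays its own bid: Stratus $70,900,000, Calder $58,300,000.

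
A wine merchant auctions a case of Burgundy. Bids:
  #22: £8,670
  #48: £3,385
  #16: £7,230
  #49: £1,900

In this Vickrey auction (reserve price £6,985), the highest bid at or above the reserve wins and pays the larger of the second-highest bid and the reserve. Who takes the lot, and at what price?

#22 pays £7,230

Sorting bids: 8,670 (#22) > 7,230 (#16) > 3,385 (#48) > 1,900 (#49)
#22 has the top bid at or above the reserve (£8,670).
max(second-highest £7,230, reserve £6,985) = £7,230; the reserve does not bind.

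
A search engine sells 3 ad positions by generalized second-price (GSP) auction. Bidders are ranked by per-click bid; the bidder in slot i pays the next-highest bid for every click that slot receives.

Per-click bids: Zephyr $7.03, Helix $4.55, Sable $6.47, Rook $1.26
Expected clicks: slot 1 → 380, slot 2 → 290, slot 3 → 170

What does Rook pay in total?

Ranked by bid: $7.03 (Zephyr) > $6.47 (Sable) > $4.55 (Helix) > $1.26 (Rook)
Rook ranks below slot 3 → no slot, pays nothing.

Rook pays $0.00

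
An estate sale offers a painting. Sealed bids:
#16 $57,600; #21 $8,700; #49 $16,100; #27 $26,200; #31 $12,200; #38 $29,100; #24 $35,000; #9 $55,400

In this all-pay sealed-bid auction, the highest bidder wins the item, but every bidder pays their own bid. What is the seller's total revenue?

Bids ranked: 57,600 (#16) > 55,400 (#9) > 35,000 (#24) > 29,100 (#38) > 26,200 (#27) > 16,100 (#49) > …
Every bidder forfeits their bid regardless of winning.
Revenue = 57,600 + 8,700 + 16,100 + 26,200 + 12,200 + 29,100 + 35,000 + 55,400 = $240,300.

Total revenue: $240,300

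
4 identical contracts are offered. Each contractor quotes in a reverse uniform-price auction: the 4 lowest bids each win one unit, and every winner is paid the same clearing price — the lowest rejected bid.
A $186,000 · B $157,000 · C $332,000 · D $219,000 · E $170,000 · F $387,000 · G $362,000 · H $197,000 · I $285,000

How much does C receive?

Bids ranked low→high: 157,000 (B), 170,000 (E), 186,000 (A), 197,000 (H), 219,000 (D), 285,000 (I), …
Winners (4 units): B, E, A, H.
First losing bid is D's $219,000, which sets the uniform price.
C does not win → is paid $0.

C is paid $0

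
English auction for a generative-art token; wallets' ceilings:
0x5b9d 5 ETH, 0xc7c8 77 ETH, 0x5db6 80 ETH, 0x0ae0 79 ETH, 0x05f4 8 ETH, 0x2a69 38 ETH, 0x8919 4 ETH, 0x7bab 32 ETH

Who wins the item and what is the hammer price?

Sorting limits: 80 (0x5db6) > 79 (0x0ae0) > 77 (0xc7c8) > 38 (0x2a69) > 32 (0x7bab) > 8 (0x05f4) > …
Bidding ends when 0x0ae0 exits at 79 ETH; 0x5db6 takes it.

0x5db6 wins at 79 ETH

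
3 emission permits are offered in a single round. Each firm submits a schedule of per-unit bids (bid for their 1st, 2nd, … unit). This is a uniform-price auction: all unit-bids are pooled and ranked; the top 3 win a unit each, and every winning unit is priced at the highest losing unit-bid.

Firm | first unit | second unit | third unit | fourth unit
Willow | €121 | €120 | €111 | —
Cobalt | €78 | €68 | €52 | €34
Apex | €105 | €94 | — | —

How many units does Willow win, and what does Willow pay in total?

Willow: 3 units, pays €315

All unit-bids, highest first — top 3: 121 (Willow-1), 120 (Willow-2), 111 (Willow-3)
The (k+1)-th unit-bid is €105.
Willow wins 3 unit(s) at €105 each.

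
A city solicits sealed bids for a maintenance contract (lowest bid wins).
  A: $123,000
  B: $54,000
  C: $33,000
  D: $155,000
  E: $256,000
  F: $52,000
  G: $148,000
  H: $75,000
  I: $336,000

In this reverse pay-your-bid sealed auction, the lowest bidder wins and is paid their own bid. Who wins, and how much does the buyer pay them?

C is paid $33,000

Sorting bids: 33,000 (C) < 52,000 (F) < 54,000 (B) < 75,000 (H) < 123,000 (A) < 148,000 (G) < …
C has the lowest bid and is paid exactly that: $33,000.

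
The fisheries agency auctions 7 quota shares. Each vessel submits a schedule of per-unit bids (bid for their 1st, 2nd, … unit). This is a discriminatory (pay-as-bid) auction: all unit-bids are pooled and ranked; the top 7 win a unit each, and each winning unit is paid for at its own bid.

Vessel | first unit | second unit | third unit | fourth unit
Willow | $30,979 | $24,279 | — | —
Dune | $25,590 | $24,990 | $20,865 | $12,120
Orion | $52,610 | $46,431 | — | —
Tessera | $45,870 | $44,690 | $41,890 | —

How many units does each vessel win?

All unit-bids, highest first — top 7: 52,610 (Orion-1), 46,431 (Orion-2), 45,870 (Tessera-1), 44,690 (Tessera-2), 41,890 (Tessera-3), 30,979 (Willow-1), 25,590 (Dune-1)
Next rejected bid: $24,990 (not a price — pay-as-bid).
Allocation: Dune 1, Orion 2, Tessera 3, Willow 1.

Dune 1, Orion 2, Tessera 3, Willow 1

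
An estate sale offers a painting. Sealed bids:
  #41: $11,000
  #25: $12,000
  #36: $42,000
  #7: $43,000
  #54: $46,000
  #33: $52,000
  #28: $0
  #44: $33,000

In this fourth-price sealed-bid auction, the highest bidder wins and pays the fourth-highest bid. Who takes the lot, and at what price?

#33 pays $42,000

Rule: the highest bidder wins and pays the fourth-highest bid.
Bids in order: 52,000 (#33) > 46,000 (#54) > 43,000 (#7) > 42,000 (#36) > 33,000 (#44) > 12,000 (#25) > …
#33 is highest; pays the fourth-highest bid, $42,000.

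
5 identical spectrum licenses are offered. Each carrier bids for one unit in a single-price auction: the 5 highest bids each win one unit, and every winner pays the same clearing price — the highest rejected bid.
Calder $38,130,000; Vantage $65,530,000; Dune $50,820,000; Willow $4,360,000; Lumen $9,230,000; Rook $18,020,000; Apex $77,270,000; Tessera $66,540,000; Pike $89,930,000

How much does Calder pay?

Bids ranked high→low: 89,930,000 (Pike), 77,270,000 (Apex), 66,540,000 (Tessera), 65,530,000 (Vantage), 50,820,000 (Dune), 38,130,000 (Calder), 18,020,000 (Rook), …
The 5 highest are Pike, Apex, Tessera, Vantage, Dune.
Highest unsuccessful bid: $38,130,000 → clearing price.
Calder does not win → pays $0.

Calder pays $0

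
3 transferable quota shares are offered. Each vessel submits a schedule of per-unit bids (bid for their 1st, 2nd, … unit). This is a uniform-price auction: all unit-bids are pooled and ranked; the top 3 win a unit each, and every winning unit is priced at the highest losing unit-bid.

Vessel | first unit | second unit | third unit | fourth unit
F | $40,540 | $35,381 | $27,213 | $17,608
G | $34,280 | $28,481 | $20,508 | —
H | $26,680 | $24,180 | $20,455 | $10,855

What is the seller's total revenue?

All unit-bids, highest first — top 3: 40,540 (F-1), 35,381 (F-2), 34,280 (G-1)
First bid not allocated: $28,481.
Allocation: F 2, G 1. Every unit priced at $28,481.
Revenue = 3 × 28,481 = $85,443.

Total revenue: $85,443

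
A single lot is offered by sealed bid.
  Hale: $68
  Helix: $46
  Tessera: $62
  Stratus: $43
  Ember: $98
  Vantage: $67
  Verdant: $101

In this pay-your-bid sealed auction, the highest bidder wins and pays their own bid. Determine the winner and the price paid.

Verdant pays $101

Sorting bids: 101 (Verdant) > 98 (Ember) > 68 (Hale) > 67 (Vantage) > 62 (Tessera) > 46 (Helix) > …
First-price: Verdant pays what they bid, $101.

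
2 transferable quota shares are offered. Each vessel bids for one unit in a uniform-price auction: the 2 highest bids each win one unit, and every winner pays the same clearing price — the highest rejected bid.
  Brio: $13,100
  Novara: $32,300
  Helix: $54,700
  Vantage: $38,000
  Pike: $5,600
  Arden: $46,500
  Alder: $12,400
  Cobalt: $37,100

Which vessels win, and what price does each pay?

Bids ranked high→low: 54,700 (Helix), 46,500 (Arden), 38,000 (Vantage), 37,100 (Cobalt), …
The 2 highest are Helix, Arden.
First losing bid is Vantage's $38,000, which sets the uniform price.

Helix, Arden; each pays $38,000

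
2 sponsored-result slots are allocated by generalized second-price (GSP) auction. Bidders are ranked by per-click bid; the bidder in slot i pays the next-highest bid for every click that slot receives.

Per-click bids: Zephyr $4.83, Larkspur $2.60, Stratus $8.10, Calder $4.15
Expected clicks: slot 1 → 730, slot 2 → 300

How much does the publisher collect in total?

Per-click bids in order: $8.10 (Stratus) > $4.83 (Zephyr) > $4.15 (Calder) > …
Slot 1: Stratus pays $4.83 × 730 = $3525.90
Slot 2: Zephyr pays $4.15 × 300 = $1245.00
Total = $4770.90

Total revenue: $4770.90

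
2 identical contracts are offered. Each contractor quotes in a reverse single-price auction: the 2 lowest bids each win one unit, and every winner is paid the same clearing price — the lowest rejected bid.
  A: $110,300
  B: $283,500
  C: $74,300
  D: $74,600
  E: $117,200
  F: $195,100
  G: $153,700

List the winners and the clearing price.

C, D; each is paid $110,300

Sorting: 74,300 (C), 74,600 (D), 110,300 (A), 117,200 (E), …
Winners (2 units): C, D.
Clearing price = lowest rejected bid = $110,300.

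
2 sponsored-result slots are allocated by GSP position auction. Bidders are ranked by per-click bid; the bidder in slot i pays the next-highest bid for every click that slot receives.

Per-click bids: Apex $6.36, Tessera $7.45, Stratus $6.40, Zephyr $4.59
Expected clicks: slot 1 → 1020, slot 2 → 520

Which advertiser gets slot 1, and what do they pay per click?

Tessera; $6.40 per click

Per-click bids in order: $7.45 (Tessera) > $6.40 (Stratus) > $6.36 (Apex) > …
Slot 1 goes to the first-ranked bidder, Tessera, who pays the next bid down: $6.40/click.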